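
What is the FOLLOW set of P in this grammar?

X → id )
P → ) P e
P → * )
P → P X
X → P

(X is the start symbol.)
To compute FOLLOW(P), find every occurrence of P on a right-hand side N → α P β: add FIRST(β) \ {ε}, and if β is empty or nullable also add FOLLOW(N). Iterate to a fixed point.

In P → ) P e: P is followed by e, add FIRST(e) \ {ε} = { 'e' }
In P → P X: P is followed by X, add FIRST(X) \ {ε} = { ')', '*', 'id' }
In X → P: P is at the end, add FOLLOW(X)

The FOLLOW sets referred to above (computed the same way, to a fixed point):
  FOLLOW(X) = { $, ')', '*', 'e', 'id' }

Taking the union: FOLLOW(P) = { $, ')', '*', 'e', 'id' }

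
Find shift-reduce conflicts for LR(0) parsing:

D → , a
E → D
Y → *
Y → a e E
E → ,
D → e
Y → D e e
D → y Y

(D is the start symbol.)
Yes — I10: [E → , .] vs [D → , . a]

A shift-reduce conflict occurs when an LR(0) state has both:
  - a complete (reduce) item [A → α .] (dot at the end), and
  - a shift item [B → β . c γ] (dot before a terminal).

Augment with D' → D and build the canonical LR(0) collection (I0 = CLOSURE({[D' → . D]}), then GOTO on every symbol after a dot until no new states appear). It has 16 states:
  I0: { [D → . , a], [D → . e], [D → . y Y], [D' → . D] }  — shift
  I1: { [D → , . a] }  — shift
  I2: { [D' → D .] }  — accept
  I3: { [D → e .] }  — reduce
  I4: { [D → . , a], [D → . e], [D → . y Y], [D → y . Y], [Y → . *], [Y → . D e e], [Y → . a e E] }  — shift
  I5: { [Y → * .] }  — reduce
  I6: { [Y → D . e e] }  — shift
  I7: { [D → y Y .] }  — reduce
  I8: { [Y → a . e E] }  — shift
  I9: { [D → . , a], [D → . e], [D → . y Y], [E → . ,], [E → . D], [Y → a e . E] }  — shift
  I10: { [D → , . a], [E → , .] }  — shift, reduce
  I11: { [E → D .] }  — reduce
  I12: { [Y → a e E .] }  — reduce
  I13: { [D → , a .] }  — reduce
  I14: { [Y → D e . e] }  — shift
  I15: { [Y → D e e .] }  — reduce

I10 contains reduce item [E → , .] and shift item [D → , . a] — shift-reduce conflict.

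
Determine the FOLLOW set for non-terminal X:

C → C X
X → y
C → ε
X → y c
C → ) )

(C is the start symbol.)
{ $, 'y' }

In C → C X: X is at the end, add FOLLOW(C)

The FOLLOW sets referred to above (computed the same way, to a fixed point):
  FOLLOW(C) = { $, 'y' }

Taking the union: FOLLOW(X) = { $, 'y' }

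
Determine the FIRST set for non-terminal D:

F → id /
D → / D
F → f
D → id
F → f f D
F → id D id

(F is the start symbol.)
To compute FIRST(D), examine every production with D on the left-hand side, reading each right-hand side left to right until a non-nullable symbol is reached.

From D → / D:
  - '/' is a terminal: add '/' and stop
From D → id:
  - id is a terminal: add 'id' and stop

Collecting: FIRST(D) = { '/', 'id' }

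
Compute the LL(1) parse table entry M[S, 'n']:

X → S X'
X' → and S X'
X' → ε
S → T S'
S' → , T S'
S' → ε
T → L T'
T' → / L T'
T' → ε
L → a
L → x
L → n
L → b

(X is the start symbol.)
S → T S'

To find M[S, 'n'], we find productions for S where 'n' is in the predict set (PREDICT(N → α) = (FIRST(α) \ {ε}) ∪ (FOLLOW(N) if α ⇒* ε)).

Relevant sets:
  FIRST(T) = { 'a', 'b', 'n', 'x' }

S → T S': PREDICT = { 'a', 'b', 'n', 'x' }
  'n' is in predict set, so this production goes in M[S, 'n']

M[S, 'n'] = S → T S'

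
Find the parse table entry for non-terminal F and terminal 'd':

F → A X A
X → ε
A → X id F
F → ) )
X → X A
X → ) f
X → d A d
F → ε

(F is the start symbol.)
F → A X A, F → ε

To find M[F, 'd'], we find productions for F where 'd' is in the predict set (PREDICT(N → α) = (FIRST(α) \ {ε}) ∪ (FOLLOW(N) if α ⇒* ε)).

Relevant sets:
  FIRST(A) = { ')', 'd', 'id' }
  FOLLOW(F) = { $, ')', 'd', 'id' }

F → A X A: PREDICT = { ')', 'd', 'id' }
  'd' is in predict set, so this production goes in M[F, 'd']
F → ) ): PREDICT = { ')' }
F → ε: PREDICT = { $, ')', 'd', 'id' }
  'd' is in predict set, so this production goes in M[F, 'd']

M[F, 'd'] = F → A X A, F → ε  (a multiply-defined cell — the grammar is not LL(1))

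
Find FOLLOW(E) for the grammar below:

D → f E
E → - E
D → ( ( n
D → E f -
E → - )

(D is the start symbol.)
To compute FOLLOW(E), find every occurrence of E on a right-hand side N → α E β: add FIRST(β) \ {ε}, and if β is empty or nullable also add FOLLOW(N). Iterate to a fixed point.

In D → f E: E is at the end, add FOLLOW(D)
In E → - E: E is at the end; this adds FOLLOW(E) to itself — nothing new
In D → E f -: E is followed by f '-', add FIRST(f '-') \ {ε} = { 'f' }

The FOLLOW sets referred to above (computed the same way, to a fixed point):
  FOLLOW(D) = { $ }

Taking the union: FOLLOW(E) = { $, 'f' }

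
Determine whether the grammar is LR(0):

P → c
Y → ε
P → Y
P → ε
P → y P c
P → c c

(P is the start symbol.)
No. Shift-reduce conflict between [P → .] and [P → . c]

A grammar is LR(0) if no state in the canonical LR(0) collection has:
  - both a shift item (dot before a terminal) and a complete item (shift-reduce conflict), or
  - two or more complete items (reduce-reduce conflict; the accept item [P' → P .] counts as a complete item here).

Augment with P' → P and build the canonical LR(0) collection (I0 = CLOSURE({[P' → . P]}), then GOTO on every symbol after a dot until no new states appear). It has 8 states:
  I0: { [P → . Y], [P → . c c], [P → . c], [P → . y P c], [P → .], [P' → . P], [Y → .] }  — shift, 2 reduces
  I1: { [P' → P .] }  — accept
  I2: { [P → Y .] }  — reduce
  I3: { [P → c . c], [P → c .] }  — shift, reduce
  I4: { [P → . Y], [P → . c c], [P → . c], [P → . y P c], [P → .], [P → y . P c], [Y → .] }  — shift, 2 reduces
  I5: { [P → y P . c] }  — shift
  I6: { [P → y P c .] }  — reduce
  I7: { [P → c c .] }  — reduce

Conflict in state I0:
  Shift-reduce conflict between [P → .] and [P → . c]
So the grammar is NOT LR(0).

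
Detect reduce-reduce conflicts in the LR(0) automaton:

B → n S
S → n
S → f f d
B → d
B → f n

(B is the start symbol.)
No reduce-reduce conflicts

A reduce-reduce conflict occurs when an LR(0) state has two complete items [A → α .] and [B → β .] — both call for a reduction, and with no lookahead the parser cannot choose between them.

Augment with B' → B and build the canonical LR(0) collection (I0 = CLOSURE({[B' → . B]}), then GOTO on every symbol after a dot until no new states appear). It has 11 states:
  I0: { [B → . d], [B → . f n], [B → . n S], [B' → . B] }  — shift
  I1: { [B' → B .] }  — accept
  I2: { [B → d .] }  — reduce
  I3: { [B → f . n] }  — shift
  I4: { [B → n . S], [S → . f f d], [S → . n] }  — shift
  I5: { [B → n S .] }  — reduce
  I6: { [S → f . f d] }  — shift
  I7: { [S → n .] }  — reduce
  I8: { [S → f f . d] }  — shift
  I9: { [S → f f d .] }  — reduce
  I10: { [B → f n .] }  — reduce

No state contains more than one complete item.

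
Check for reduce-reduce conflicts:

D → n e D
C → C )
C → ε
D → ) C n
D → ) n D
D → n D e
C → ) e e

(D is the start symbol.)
Augment with D' → D and build the canonical LR(0) collection (I0 = CLOSURE({[D' → . D]}), then GOTO on every symbol after a dot until no new states appear). It has 16 states:
  I0: { [D → . ) C n], [D → . ) n D], [D → . n D e], [D → . n e D], [D' → . D] }  — shift
  I1: { [C → . ) e e], [C → . C )], [C → .], [D → ) . C n], [D → ) . n D] }  — shift, reduce
  I2: { [D' → D .] }  — accept
  I3: { [D → . ) C n], [D → . ) n D], [D → . n D e], [D → . n e D], [D → n . D e], [D → n . e D] }  — shift
  I4: { [D → n D . e] }  — shift
  I5: { [D → . ) C n], [D → . ) n D], [D → . n D e], [D → . n e D], [D → n e . D] }  — shift
  I6: { [D → n e D .] }  — reduce
  I7: { [D → n D e .] }  — reduce
  I8: { [C → ) . e e] }  — shift
  I9: { [C → C . )], [D → ) C . n] }  — shift
  I10: { [D → ) n . D], [D → . ) C n], [D → . ) n D], [D → . n D e], [D → . n e D] }  — shift
  I11: { [D → ) n D .] }  — reduce
  I12: { [C → C ) .] }  — reduce
  I13: { [D → ) C n .] }  — reduce
  I14: { [C → ) e . e] }  — shift
  I15: { [C → ) e e .] }  — reduce

No state contains more than one complete item.

Answer: No reduce-reduce conflicts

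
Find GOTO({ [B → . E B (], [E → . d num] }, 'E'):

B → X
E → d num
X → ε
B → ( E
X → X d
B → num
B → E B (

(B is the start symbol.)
GOTO(I, 'E') = CLOSURE({ [A → αX.β] : [A → α.Xβ] ∈ I, X = 'E' })

Items with dot before 'E', with the dot advanced:
  [B → . E B (] → [B → E . B (]
Closure of the advanced items:
  [B → E . B (] has the dot before B: add [B → . X], [B → . ( E], [B → . num], [B → . E B (]
  [B → . X] has the dot before X: add [X → .], [X → . X d]
  [B → . E B (] has the dot before E: add [E → . d num]

GOTO = { [B → . ( E], [B → . E B (], [B → . X], [B → . num], [B → E . B (], [E → . d num], [X → . X d], [X → .] }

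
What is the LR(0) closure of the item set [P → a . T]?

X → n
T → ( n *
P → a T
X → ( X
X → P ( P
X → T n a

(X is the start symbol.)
Start with: [P → a . T]
  [P → a . T] has the dot before T: add [T → . ( n *]
No further items can be added.

CLOSURE = { [P → a . T], [T → . ( n *] }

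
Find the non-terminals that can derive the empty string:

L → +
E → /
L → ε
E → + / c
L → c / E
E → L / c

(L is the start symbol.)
ε-productions: L → ε
So L is immediately nullable.
No further non-terminal can be added: every production for the remaining non-terminals contains a terminal or a non-nullable non-terminal.
Nullable = { 'L' }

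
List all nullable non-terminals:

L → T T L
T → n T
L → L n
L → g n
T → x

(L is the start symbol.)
None

There are no ε-productions, so no non-terminal can derive ε.
No non-terminals are nullable.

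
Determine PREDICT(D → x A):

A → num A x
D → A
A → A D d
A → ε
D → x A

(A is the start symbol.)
PREDICT(D → x A) = (FIRST(RHS) \ {ε}) ∪ (FOLLOW(D) if ε ∈ FIRST(RHS), i.e. RHS ⇒* ε)
FIRST(x A) = { 'x' }
ε ∉ FIRST(x A), so FOLLOW(D) is not added.
PREDICT(D → x A) = { 'x' }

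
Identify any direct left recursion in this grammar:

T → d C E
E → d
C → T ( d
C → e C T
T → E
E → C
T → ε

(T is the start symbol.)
No direct left recursion

Direct left recursion occurs when N → N α for some non-terminal N (the right-hand side begins with the left-hand side itself).

T → d C E: starts with d
E → d: starts with d
C → T ( d: starts with T
C → e C T: starts with e
T → E: starts with E
E → C: starts with C
T → ε: starts with ε

No direct left recursion found.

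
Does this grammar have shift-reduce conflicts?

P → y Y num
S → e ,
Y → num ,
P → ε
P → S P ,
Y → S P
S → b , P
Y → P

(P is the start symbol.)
Yes — I0: [P → .] vs [P → . y Y num]; I2: [P → .] vs [P → . y Y num]; I5: [P → .] vs [P → . y Y num]; I7: [P → .] vs [P → . y Y num]; I12: [Y → S P .] vs [P → S P . ,]; I15: [P → .] vs [P → . y Y num]

Augment with P' → P and build the canonical LR(0) collection (I0 = CLOSURE({[P' → . P]}), then GOTO on every symbol after a dot until no new states appear). It has 18 states:
  I0: { [P → . S P ,], [P → . y Y num], [P → .], [P' → . P], [S → . b , P], [S → . e ,] }  — shift, reduce
  I1: { [P' → P .] }  — accept
  I2: { [P → . S P ,], [P → . y Y num], [P → .], [P → S . P ,], [S → . b , P], [S → . e ,] }  — shift, reduce
  I3: { [S → b . , P] }  — shift
  I4: { [S → e . ,] }  — shift
  I5: { [P → . S P ,], [P → . y Y num], [P → .], [P → y . Y num], [S → . b , P], [S → . e ,], [Y → . P], [Y → . S P], [Y → . num ,] }  — shift, reduce
  I6: { [Y → P .] }  — reduce
  I7: { [P → . S P ,], [P → . y Y num], [P → .], [P → S . P ,], [S → . b , P], [S → . e ,], [Y → S . P] }  — shift, reduce
  I8: { [P → y Y . num] }  — shift
  I9: { [Y → num . ,] }  — shift
  I10: { [Y → num , .] }  — reduce
  I11: { [P → y Y num .] }  — reduce
  I12: { [P → S P . ,], [Y → S P .] }  — shift, reduce
  I13: { [P → S P , .] }  — reduce
  I14: { [S → e , .] }  — reduce
  I15: { [P → . S P ,], [P → . y Y num], [P → .], [S → . b , P], [S → . e ,], [S → b , . P] }  — shift, reduce
  I16: { [S → b , P .] }  — reduce
  I17: { [P → S P . ,] }  — shift

I0 contains reduce item [P → .] and shift items [P → . y Y num], [S → . b , P], [S → . e ,] — shift-reduce conflict.
I2 contains reduce item [P → .] and shift items [P → . y Y num], [S → . b , P], [S → . e ,] — shift-reduce conflict.
I5 contains reduce item [P → .] and shift items [P → . y Y num], [S → . b , P], [S → . e ,], [Y → . num ,] — shift-reduce conflict.
I7 contains reduce item [P → .] and shift items [P → . y Y num], [S → . b , P], [S → . e ,] — shift-reduce conflict.
I12 contains reduce item [Y → S P .] and shift item [P → S P . ,] — shift-reduce conflict.
I15 contains reduce item [P → .] and shift items [P → . y Y num], [S → . b , P], [S → . e ,] — shift-reduce conflict.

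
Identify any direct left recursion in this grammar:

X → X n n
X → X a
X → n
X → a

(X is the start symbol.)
X → X n n: LEFT RECURSIVE (starts with X)
X → X a: LEFT RECURSIVE (starts with X)
X → n: starts with n
X → a: starts with a

The grammar has direct left recursion on: X.

Answer: Yes, X is left-recursive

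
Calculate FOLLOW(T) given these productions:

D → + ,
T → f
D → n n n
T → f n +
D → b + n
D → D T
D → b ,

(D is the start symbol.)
To compute FOLLOW(T), find every occurrence of T on a right-hand side N → α T β: add FIRST(β) \ {ε}, and if β is empty or nullable also add FOLLOW(N). Iterate to a fixed point.

In D → D T: T is at the end, add FOLLOW(D)

The FOLLOW sets referred to above (computed the same way, to a fixed point):
  FOLLOW(D) = { $, 'f' }

Taking the union: FOLLOW(T) = { $, 'f' }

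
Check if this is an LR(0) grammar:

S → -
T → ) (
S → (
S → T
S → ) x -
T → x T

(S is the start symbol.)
Augment with S' → S and build the canonical LR(0) collection (I0 = CLOSURE({[S' → . S]}), then GOTO on every symbol after a dot until no new states appear). It has 12 states:
  I0: { [S → . (], [S → . ) x -], [S → . -], [S → . T], [S' → . S], [T → . ) (], [T → . x T] }  — shift
  I1: { [S → ( .] }  — reduce
  I2: { [S → ) . x -], [T → ) . (] }  — shift
  I3: { [S → - .] }  — reduce
  I4: { [S' → S .] }  — accept
  I5: { [S → T .] }  — reduce
  I6: { [T → . ) (], [T → . x T], [T → x . T] }  — shift
  I7: { [T → ) . (] }  — shift
  I8: { [T → x T .] }  — reduce
  I9: { [T → ) ( .] }  — reduce
  I10: { [S → ) x . -] }  — shift
  I11: { [S → ) x - .] }  — reduce

Every state is either a pure shift/goto state or contains exactly one complete item and nothing to shift — no conflicts. The grammar is LR(0).

Answer: Yes, the grammar is LR(0)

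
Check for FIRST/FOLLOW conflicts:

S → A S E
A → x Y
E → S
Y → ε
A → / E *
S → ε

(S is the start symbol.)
Yes. S → A S E with FOLLOW(S) on { '/', 'x' }

A FIRST/FOLLOW conflict occurs when a non-terminal N has a nullable alternative N → β (β ⇒* ε) and another alternative N → α with FIRST(α) ∩ FOLLOW(N) ≠ ∅: on such a lookahead the parser cannot decide between expanding α and letting N vanish via β.

Nullable non-terminals: E, S, Y.
FIRST sets used below: FIRST(A) = { '/', 'x' }
E has a nullable alternative but only one production, so nothing to check.

S: nullable alternative(s) S → ε; FOLLOW(S) = { $, '*', '/', 'x' }
  S → A S E: FIRST \ {ε} = { '/', 'x' } — overlaps FOLLOW(S) on { '/', 'x' }: CONFLICT
  S → ε: FIRST \ {ε} = { } — this is the only nullable alternative, skip
Y has a nullable alternative but only one production, so nothing to check.

A has no nullable alternative, so no FIRST/FOLLOW check is needed there.

So the grammar has 1 FIRST/FOLLOW conflict (marked CONFLICT above).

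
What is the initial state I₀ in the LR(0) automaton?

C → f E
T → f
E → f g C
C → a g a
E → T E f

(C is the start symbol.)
First, augment the grammar with C' → C
I₀ = CLOSURE({ [C' → . C] }):
  [C' → . C] has the dot before C: add [C → . f E], [C → . a g a]
No further items can be added.

I₀ = { [C → . a g a], [C → . f E], [C' → . C] }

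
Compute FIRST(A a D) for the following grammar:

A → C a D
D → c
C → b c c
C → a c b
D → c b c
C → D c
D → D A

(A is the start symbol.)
{ 'a', 'b', 'c' }

FIRST sets of the non-terminals involved (from the grammar, by fixed-point iteration):
  FIRST(A) = { 'a', 'b', 'c' }

To compute FIRST(A a D), process the symbols left to right:
Symbol A is a non-terminal. Add FIRST(A) \ {ε} = { 'a', 'b', 'c' }
A is not nullable (ε ∉ FIRST(A)), so stop here.
FIRST(A a D) = { 'a', 'b', 'c' }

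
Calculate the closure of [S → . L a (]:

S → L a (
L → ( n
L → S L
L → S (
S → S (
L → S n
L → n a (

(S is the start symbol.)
To compute CLOSURE, for each item [A → α.Bβ] where B is a non-terminal, add [B → .γ] for all productions B → γ; repeat for the newly added items until nothing changes.

Start with: [S → . L a (]
  [S → . L a (] has the dot before L: add [L → . ( n], [L → . S L], [L → . S (], [L → . S n], [L → . n a (]
  [L → . S L] has the dot before S: add [S → . S (]
No further items can be added.

CLOSURE = { [L → . ( n], [L → . S (], [L → . S L], [L → . S n], [L → . n a (], [S → . L a (], [S → . S (] }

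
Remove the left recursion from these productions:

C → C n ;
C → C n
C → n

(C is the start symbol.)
C is directly left-recursive. The standard transformation for
  A → A α₁ | ... | A α_m | β₁ | ... | β_n
is
  A  → β₁ A' | ... | β_n A'
  A' → α₁ A' | ... | α_m A' | ε

C → n becomes C → n C'
C → C n ; becomes C' → n ; C'
C → C n becomes C' → n C'
Add C' → ε

Resulting grammar:
C → n C'
C' → n ; C'
C' → n C'
C' → ε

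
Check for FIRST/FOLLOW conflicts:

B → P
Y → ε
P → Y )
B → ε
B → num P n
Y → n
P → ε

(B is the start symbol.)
Yes. P → Y ')' with FOLLOW(P) on { 'n' }

Nullable non-terminals: B, P, Y.
FIRST sets used below: FIRST(P) = { ')', 'n', ε }, FIRST(Y) = { 'n', ε }

B: nullable alternative(s) B → P, B → ε; FOLLOW(B) = { $ }
  B → P: FIRST \ {ε} = { ')', 'n' } — disjoint from FOLLOW(B)
  B → ε: FIRST \ {ε} = { } — disjoint from FOLLOW(B)
  B → num P n: FIRST \ {ε} = { 'num' } — disjoint from FOLLOW(B)

P: nullable alternative(s) P → ε; FOLLOW(P) = { $, 'n' }
  P → Y ): FIRST \ {ε} = { ')', 'n' } — overlaps FOLLOW(P) on { 'n' }: CONFLICT
  P → ε: FIRST \ {ε} = { } — this is the only nullable alternative, skip

Y: nullable alternative(s) Y → ε; FOLLOW(Y) = { ')' }
  Y → ε: FIRST \ {ε} = { } — this is the only nullable alternative, skip
  Y → n: FIRST \ {ε} = { 'n' } — disjoint from FOLLOW(Y)

So the grammar has 1 FIRST/FOLLOW conflict (marked CONFLICT above).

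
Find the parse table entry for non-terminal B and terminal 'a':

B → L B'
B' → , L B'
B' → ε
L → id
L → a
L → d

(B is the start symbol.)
B → L B'

To find M[B, 'a'], we find productions for B where 'a' is in the predict set (PREDICT(N → α) = (FIRST(α) \ {ε}) ∪ (FOLLOW(N) if α ⇒* ε)).

Relevant sets:
  FIRST(L) = { 'a', 'd', 'id' }

B → L B': PREDICT = { 'a', 'd', 'id' }
  'a' is in predict set, so this production goes in M[B, 'a']

M[B, 'a'] = B → L B'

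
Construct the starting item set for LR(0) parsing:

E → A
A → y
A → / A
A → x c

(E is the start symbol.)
First, augment the grammar with E' → E
I₀ = CLOSURE({ [E' → . E] }):
  [E' → . E] has the dot before E: add [E → . A]
  [E → . A] has the dot before A: add [A → . y], [A → . / A], [A → . x c]
No further items can be added.

I₀ = { [A → . / A], [A → . x c], [A → . y], [E → . A], [E' → . E] }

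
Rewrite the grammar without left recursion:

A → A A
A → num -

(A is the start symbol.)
A is directly left-recursive. The standard transformation for
  A → A α₁ | ... | A α_m | β₁ | ... | β_n
is
  A  → β₁ A' | ... | β_n A'
  A' → α₁ A' | ... | α_m A' | ε

A → num - becomes A → num - A'
A → A A becomes A' → A A'
Add A' → ε

Resulting grammar:
A → num - A'
A' → A A'
A' → ε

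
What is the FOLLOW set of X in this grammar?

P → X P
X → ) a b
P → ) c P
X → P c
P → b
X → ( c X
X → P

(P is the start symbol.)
In P → X P: X is followed by P, add FIRST(P) \ {ε} = { '(', ')', 'b' }
In X → ( c X: X is at the end; this adds FOLLOW(X) to itself — nothing new

Taking the union: FOLLOW(X) = { '(', ')', 'b' }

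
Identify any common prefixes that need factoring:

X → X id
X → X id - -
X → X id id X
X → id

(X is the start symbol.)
Left-factoring is needed when two productions for the same non-terminal
share a common prefix on the right-hand side.

Productions for X:
  X → X id
  X → X id - -
  X → X id id X
  X → id

Found common prefix 'X id' in productions for X

Answer: Yes, X has productions with common prefix 'X id'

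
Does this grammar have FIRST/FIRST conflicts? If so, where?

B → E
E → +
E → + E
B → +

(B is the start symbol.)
A FIRST/FIRST conflict occurs when two productions N → α and N → β for the same non-terminal have FIRST(α) ∩ FIRST(β) ≠ ∅ (with ε ∈ FIRST of a nullable right-hand side, so two nullable alternatives also conflict).

FIRST sets of the non-terminals at (or reachable through a nullable prefix from) the front of some alternative:
  FIRST(E) = { '+' }

Productions for B:
  B → E: FIRST = { '+' }
  B → +: FIRST = { '+' }
Productions for E:
  E → +: FIRST = { '+' }
  E → + E: FIRST = { '+' }

Conflict for B: B → E and B → +
  Overlap: { '+' }
Conflict for E: E → + and E → + E
  Overlap: { '+' }

Answer: Yes. B → E / B → '+' on { '+' }; E → '+' / E → '+' E on { '+' }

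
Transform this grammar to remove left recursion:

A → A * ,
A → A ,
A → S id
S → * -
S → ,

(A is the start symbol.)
A is directly left-recursive. The standard transformation for
  A → A α₁ | ... | A α_m | β₁ | ... | β_n
is
  A  → β₁ A' | ... | β_n A'
  A' → α₁ A' | ... | α_m A' | ε

A → S id becomes A → S id A'
A → A * , becomes A' → * , A'
A → A , becomes A' → , A'
Add A' → ε

Productions for other non-terminals are unchanged:
  S → * -
  S → ,

Resulting grammar:
A → S id A'
A' → * , A'
A' → , A'
A' → ε
S → * -
S → ,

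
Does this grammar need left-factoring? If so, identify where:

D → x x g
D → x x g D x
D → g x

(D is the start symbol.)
Left-factoring is needed when two productions for the same non-terminal
share a common prefix on the right-hand side.

Productions for D:
  D → x x g
  D → x x g D x
  D → g x

Found common prefix 'x x g' in productions for D

Answer: Yes, D has productions with common prefix 'x x g'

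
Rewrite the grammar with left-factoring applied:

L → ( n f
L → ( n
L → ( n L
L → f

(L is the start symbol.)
Left-factoring transforms A → αβ₁ | αβ₂ into A → αA' and A' → β₁ | β₂
(α is the longest common prefix among the alternatives). Repeat until
no nonterminal has two alternatives with a common prefix.

Round 1: L has alternatives sharing prefix '( n'. Introduce L': L → ( n L'
  Add: L' → f
  Add: L' → ε
  Add: L' → L

No remaining common prefixes — done.

Resulting grammar:
L → ( n L'
L' → f
L' → ε
L' → L
L → f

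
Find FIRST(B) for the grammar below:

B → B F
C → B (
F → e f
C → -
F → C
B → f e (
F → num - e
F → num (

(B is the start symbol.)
From B → B F:
  - B is the symbol being defined: contributes nothing new
    B is not nullable, so stop
From B → f e (:
  - f is a terminal: add 'f' and stop

Collecting: FIRST(B) = { 'f' }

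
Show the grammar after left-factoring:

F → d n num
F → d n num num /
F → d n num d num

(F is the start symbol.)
F → d n num F'
F' → ε
F' → num /
F' → d num

Left-factoring transforms A → αβ₁ | αβ₂ into A → αA' and A' → β₁ | β₂
(α is the longest common prefix among the alternatives). Repeat until
no nonterminal has two alternatives with a common prefix.

Round 1: F has alternatives sharing prefix 'd n num'. Introduce F': F → d n num F'
  Add: F' → ε
  Add: F' → num /
  Add: F' → d num

No remaining common prefixes — done.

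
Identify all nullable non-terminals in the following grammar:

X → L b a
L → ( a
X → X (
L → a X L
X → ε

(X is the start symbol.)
{ 'X' }

A non-terminal is nullable if it can derive ε (the empty string): either it has an ε-production, or it has a production whose right-hand side consists entirely of nullable non-terminals.

ε-productions: X → ε
So X is immediately nullable.
No further non-terminal can be added: every production for the remaining non-terminals contains a terminal or a non-nullable non-terminal.
Nullable = { 'X' }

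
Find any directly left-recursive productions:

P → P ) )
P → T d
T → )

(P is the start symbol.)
Yes, P is left-recursive

Direct left recursion occurs when N → N α for some non-terminal N (the right-hand side begins with the left-hand side itself).

P → P ) ): LEFT RECURSIVE (starts with P)
P → T d: starts with T
T → ): starts with ')'

The grammar has direct left recursion on: P.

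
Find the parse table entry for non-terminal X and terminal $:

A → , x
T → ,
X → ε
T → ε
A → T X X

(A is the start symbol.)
To find M[X, $], we find productions for X where $ is in the predict set (PREDICT(N → α) = (FIRST(α) \ {ε}) ∪ (FOLLOW(N) if α ⇒* ε)).

Relevant sets:
  FOLLOW(X) = { $ }

X → ε: PREDICT = { $ }
  $ is in predict set, so this production goes in M[X, $]

M[X, $] = X → ε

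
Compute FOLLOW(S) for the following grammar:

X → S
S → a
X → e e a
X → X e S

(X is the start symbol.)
To compute FOLLOW(S), find every occurrence of S on a right-hand side N → α S β: add FIRST(β) \ {ε}, and if β is empty or nullable also add FOLLOW(N). Iterate to a fixed point.

In X → S: S is at the end, add FOLLOW(X)
In X → X e S: S is at the end, add FOLLOW(X)

The FOLLOW sets referred to above (computed the same way, to a fixed point):
  FOLLOW(X) = { $, 'e' }

Taking the union: FOLLOW(S) = { $, 'e' }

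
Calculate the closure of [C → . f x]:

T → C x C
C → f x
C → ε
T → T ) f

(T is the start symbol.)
Start with: [C → . f x]
The dot precedes the terminal f, so nothing is added.

CLOSURE = { [C → . f x] }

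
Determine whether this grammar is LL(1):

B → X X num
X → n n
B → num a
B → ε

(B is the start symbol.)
Yes, the grammar is LL(1).

A grammar is LL(1) if for each non-terminal N with multiple productions, the predict sets of those productions are pairwise disjoint, where PREDICT(N → α) = (FIRST(α) \ {ε}) ∪ (FOLLOW(N) if α ⇒* ε).

Relevant sets:
  FIRST(X) = { 'n' }
  FOLLOW(B) = { $ }

For B:
  PREDICT(B → X X num) = { 'n' }
  PREDICT(B → num a) = { 'num' }
  PREDICT(B → ε) = { $ }
X has a single production, so nothing to check there.

All predict sets are disjoint. The grammar IS LL(1).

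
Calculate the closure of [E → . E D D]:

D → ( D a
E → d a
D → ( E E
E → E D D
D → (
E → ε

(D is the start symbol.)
Start with: [E → . E D D]
  [E → . E D D] has the dot before E: add [E → . d a], [E → .]
No further items can be added.

CLOSURE = { [E → . E D D], [E → . d a], [E → .] }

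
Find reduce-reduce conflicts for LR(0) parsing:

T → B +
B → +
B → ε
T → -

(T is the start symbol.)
Augment with T' → T and build the canonical LR(0) collection (I0 = CLOSURE({[T' → . T]}), then GOTO on every symbol after a dot until no new states appear). It has 6 states:
  I0: { [B → . +], [B → .], [T → . -], [T → . B +], [T' → . T] }  — shift, reduce
  I1: { [B → + .] }  — reduce
  I2: { [T → - .] }  — reduce
  I3: { [T → B . +] }  — shift
  I4: { [T' → T .] }  — accept
  I5: { [T → B + .] }  — reduce

No state contains more than one complete item.

Answer: No reduce-reduce conflicts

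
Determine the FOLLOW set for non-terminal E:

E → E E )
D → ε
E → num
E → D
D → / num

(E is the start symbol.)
{ $, ')', '/', 'num' }

E is the start symbol, so $ ∈ FOLLOW(E).
In E → E E ): E is followed by E ')', add FIRST(E ')') \ {ε} = { ')', '/', 'num' }
In E → E E ): E is followed by ')', add FIRST(')') \ {ε} = { ')' }

Taking the union: FOLLOW(E) = { $, ')', '/', 'num' }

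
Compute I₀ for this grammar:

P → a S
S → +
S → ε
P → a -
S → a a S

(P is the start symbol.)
First, augment the grammar with P' → P
I₀ = CLOSURE({ [P' → . P] }):
  [P' → . P] has the dot before P: add [P → . a S], [P → . a -]
No further items can be added.

I₀ = { [P → . a -], [P → . a S], [P' → . P] }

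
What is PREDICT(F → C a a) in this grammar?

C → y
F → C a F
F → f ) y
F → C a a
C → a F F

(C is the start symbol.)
{ 'a', 'y' }

PREDICT(F → C a a) = (FIRST(RHS) \ {ε}) ∪ (FOLLOW(F) if ε ∈ FIRST(RHS), i.e. RHS ⇒* ε)
FIRST(C) = { 'a', 'y' }
FIRST(C a a) = { 'a', 'y' }
ε ∉ FIRST(C a a), so FOLLOW(F) is not added.
PREDICT(F → C a a) = { 'a', 'y' }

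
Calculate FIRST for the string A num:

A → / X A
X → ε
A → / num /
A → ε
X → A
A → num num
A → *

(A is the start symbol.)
{ '*', '/', 'num' }

FIRST sets of the non-terminals involved (from the grammar, by fixed-point iteration):
  FIRST(A) = { '*', '/', 'num', ε }

To compute FIRST(A num), process the symbols left to right:
Symbol A is a non-terminal. Add FIRST(A) \ {ε} = { '*', '/', 'num' }
A is nullable (ε ∈ FIRST(A)), continue to the next symbol.
Symbol num is a terminal. Add 'num' and stop.
FIRST(A num) = { '*', '/', 'num' }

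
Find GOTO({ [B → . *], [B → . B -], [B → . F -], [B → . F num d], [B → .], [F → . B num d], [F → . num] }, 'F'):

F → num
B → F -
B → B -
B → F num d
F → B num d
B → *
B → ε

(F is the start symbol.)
GOTO(I, 'F') = CLOSURE({ [A → αX.β] : [A → α.Xβ] ∈ I, X = 'F' })

Items with dot before 'F', with the dot advanced:
  [B → . F -] → [B → F . -]
  [B → . F num d] → [B → F . num d]
Closure adds nothing (no advanced item has the dot before a non-terminal).

GOTO = { [B → F . -], [B → F . num d] }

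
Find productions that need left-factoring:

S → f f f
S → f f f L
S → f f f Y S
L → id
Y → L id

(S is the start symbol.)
Left-factoring is needed when two productions for the same non-terminal
share a common prefix on the right-hand side.

Productions for S:
  S → f f f
  S → f f f L
  S → f f f Y S

Found common prefix 'f f f' in productions for S

Answer: Yes, S has productions with common prefix 'f f f'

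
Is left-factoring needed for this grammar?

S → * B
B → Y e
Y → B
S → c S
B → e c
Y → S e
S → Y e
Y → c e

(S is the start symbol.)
No, left-factoring is not needed

Left-factoring is needed when two productions for the same non-terminal
share a common prefix on the right-hand side.

Productions for S:
  S → * B
  S → c S
  S → Y e
Productions for B:
  B → Y e
  B → e c
Productions for Y:
  Y → B
  Y → S e
  Y → c e

No common prefixes found.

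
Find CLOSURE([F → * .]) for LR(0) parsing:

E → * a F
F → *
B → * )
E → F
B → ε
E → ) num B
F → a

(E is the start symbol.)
{ [F → * .] }

To compute CLOSURE, for each item [A → α.Bβ] where B is a non-terminal, add [B → .γ] for all productions B → γ; repeat for the newly added items until nothing changes.

Start with: [F → * .]
The dot is at the end, so nothing is added.

CLOSURE = { [F → * .] }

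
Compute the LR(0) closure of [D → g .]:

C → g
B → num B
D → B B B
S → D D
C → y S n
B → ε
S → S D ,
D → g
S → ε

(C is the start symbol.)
To compute CLOSURE, for each item [A → α.Bβ] where B is a non-terminal, add [B → .γ] for all productions B → γ; repeat for the newly added items until nothing changes.

Start with: [D → g .]
The dot is at the end, so nothing is added.

CLOSURE = { [D → g .] }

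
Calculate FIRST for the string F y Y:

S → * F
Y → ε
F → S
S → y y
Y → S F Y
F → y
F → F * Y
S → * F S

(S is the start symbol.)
{ '*', 'y' }

FIRST sets of the non-terminals involved (from the grammar, by fixed-point iteration):
  FIRST(F) = { '*', 'y' }

To compute FIRST(F y Y), process the symbols left to right:
Symbol F is a non-terminal. Add FIRST(F) \ {ε} = { '*', 'y' }
F is not nullable (ε ∉ FIRST(F)), so stop here.
FIRST(F y Y) = { '*', 'y' }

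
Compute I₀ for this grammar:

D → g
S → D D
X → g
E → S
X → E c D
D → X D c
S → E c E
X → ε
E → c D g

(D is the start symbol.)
{ [D → . X D c], [D → . g], [D' → . D], [E → . S], [E → . c D g], [S → . D D], [S → . E c E], [X → . E c D], [X → . g], [X → .] }

First, augment the grammar with D' → D
I₀ = CLOSURE({ [D' → . D] }):
  [D' → . D] has the dot before D: add [D → . g], [D → . X D c]
  [D → . X D c] has the dot before X: add [X → . g], [X → . E c D], [X → .]
  [X → . E c D] has the dot before E: add [E → . S], [E → . c D g]
  [E → . S] has the dot before S: add [S → . D D], [S → . E c E]
No further items can be added.

I₀ = { [D → . X D c], [D → . g], [D' → . D], [E → . S], [E → . c D g], [S → . D D], [S → . E c E], [X → . E c D], [X → . g], [X → .] }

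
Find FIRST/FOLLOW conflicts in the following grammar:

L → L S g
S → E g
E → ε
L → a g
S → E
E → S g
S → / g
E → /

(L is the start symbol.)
A FIRST/FOLLOW conflict occurs when a non-terminal N has a nullable alternative N → β (β ⇒* ε) and another alternative N → α with FIRST(α) ∩ FOLLOW(N) ≠ ∅: on such a lookahead the parser cannot decide between expanding α and letting N vanish via β.

Nullable non-terminals: E, S.
FIRST sets used below: FIRST(S) = { '/', 'g', ε }, FIRST(E) = { '/', 'g', ε }

E: nullable alternative(s) E → ε; FOLLOW(E) = { 'g' }
  E → ε: FIRST \ {ε} = { } — this is the only nullable alternative, skip
  E → S g: FIRST \ {ε} = { '/', 'g' } — overlaps FOLLOW(E) on { 'g' }: CONFLICT
  E → /: FIRST \ {ε} = { '/' } — disjoint from FOLLOW(E)

S: nullable alternative(s) S → E; FOLLOW(S) = { 'g' }
  S → E g: FIRST \ {ε} = { '/', 'g' } — overlaps FOLLOW(S) on { 'g' }: CONFLICT
  S → E: FIRST \ {ε} = { '/', 'g' } — this is the only nullable alternative, skip
  S → / g: FIRST \ {ε} = { '/' } — disjoint from FOLLOW(S)

L has no nullable alternative, so no FIRST/FOLLOW check is needed there.

So the grammar has 2 FIRST/FOLLOW conflicts (marked CONFLICT above).

Answer: Yes. S → E g with FOLLOW(S) on { 'g' }; E → S g with FOLLOW(E) on { 'g' }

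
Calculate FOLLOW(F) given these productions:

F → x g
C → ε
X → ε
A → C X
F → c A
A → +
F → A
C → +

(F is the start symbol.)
{ $ }

To compute FOLLOW(F), find every occurrence of F on a right-hand side N → α F β: add FIRST(β) \ {ε}, and if β is empty or nullable also add FOLLOW(N). Iterate to a fixed point.

F is the start symbol, so $ ∈ FOLLOW(F).
F does not occur on any right-hand side.

Taking the union: FOLLOW(F) = { $ }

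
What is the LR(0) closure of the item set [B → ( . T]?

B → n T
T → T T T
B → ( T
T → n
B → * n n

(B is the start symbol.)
Start with: [B → ( . T]
  [B → ( . T] has the dot before T: add [T → . T T T], [T → . n]
No further items can be added.

CLOSURE = { [B → ( . T], [T → . T T T], [T → . n] }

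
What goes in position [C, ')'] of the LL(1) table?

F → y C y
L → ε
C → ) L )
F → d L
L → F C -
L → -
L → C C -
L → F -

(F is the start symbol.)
C → ) L )

To find M[C, ')'], we find productions for C where ')' is in the predict set (PREDICT(N → α) = (FIRST(α) \ {ε}) ∪ (FOLLOW(N) if α ⇒* ε)).

C → ) L ): PREDICT = { ')' }
  ')' is in predict set, so this production goes in M[C, ')']

M[C, ')'] = C → ) L )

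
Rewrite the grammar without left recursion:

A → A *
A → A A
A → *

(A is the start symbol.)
A is directly left-recursive. The standard transformation for
  A → A α₁ | ... | A α_m | β₁ | ... | β_n
is
  A  → β₁ A' | ... | β_n A'
  A' → α₁ A' | ... | α_m A' | ε

A → * becomes A → * A'
A → A * becomes A' → * A'
A → A A becomes A' → A A'
Add A' → ε

Resulting grammar:
A → * A'
A' → * A'
A' → A A'
A' → ε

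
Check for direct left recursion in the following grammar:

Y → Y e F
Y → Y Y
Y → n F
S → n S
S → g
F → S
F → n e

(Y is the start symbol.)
Yes, Y is left-recursive

Direct left recursion occurs when N → N α for some non-terminal N (the right-hand side begins with the left-hand side itself).

Y → Y e F: LEFT RECURSIVE (starts with Y)
Y → Y Y: LEFT RECURSIVE (starts with Y)
Y → n F: starts with n
S → n S: starts with n
S → g: starts with g
F → S: starts with S
F → n e: starts with n

The grammar has direct left recursion on: Y.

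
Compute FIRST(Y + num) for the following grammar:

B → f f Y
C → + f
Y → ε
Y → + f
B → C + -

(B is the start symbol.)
{ '+' }

FIRST sets of the non-terminals involved (from the grammar, by fixed-point iteration):
  FIRST(Y) = { '+', ε }

To compute FIRST(Y + num), process the symbols left to right:
Symbol Y is a non-terminal. Add FIRST(Y) \ {ε} = { '+' }
Y is nullable (ε ∈ FIRST(Y)), continue to the next symbol.
Symbol + is a terminal. Add '+' and stop.
FIRST(Y + num) = { '+' }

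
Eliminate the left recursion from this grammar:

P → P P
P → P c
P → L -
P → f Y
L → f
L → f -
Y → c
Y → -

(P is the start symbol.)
P is directly left-recursive. The standard transformation for
  A → A α₁ | ... | A α_m | β₁ | ... | β_n
is
  A  → β₁ A' | ... | β_n A'
  A' → α₁ A' | ... | α_m A' | ε

P → L - becomes P → L - P'
P → f Y becomes P → f Y P'
P → P P becomes P' → P P'
P → P c becomes P' → c P'
Add P' → ε

Productions for other non-terminals are unchanged:
  L → f
  L → f -
  Y → c
  Y → -

Resulting grammar:
P → L - P'
P → f Y P'
P' → P P'
P' → c P'
P' → ε
L → f
L → f -
Y → c
Y → -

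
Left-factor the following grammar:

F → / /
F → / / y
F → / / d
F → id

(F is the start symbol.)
Left-factoring transforms A → αβ₁ | αβ₂ into A → αA' and A' → β₁ | β₂
(α is the longest common prefix among the alternatives). Repeat until
no nonterminal has two alternatives with a common prefix.

Round 1: F has alternatives sharing prefix '/ /'. Introduce F': F → / / F'
  Add: F' → ε
  Add: F' → y
  Add: F' → d

No remaining common prefixes — done.

Resulting grammar:
F → / / F'
F' → ε
F' → y
F' → d
F → id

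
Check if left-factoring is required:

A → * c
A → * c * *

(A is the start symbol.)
Left-factoring is needed when two productions for the same non-terminal
share a common prefix on the right-hand side.

Productions for A:
  A → * c
  A → * c * *

Found common prefix '* c' in productions for A

Answer: Yes, A has productions with common prefix '* c'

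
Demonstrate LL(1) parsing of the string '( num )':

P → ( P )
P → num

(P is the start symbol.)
LL(1) parsing maintains a stack (initially the start symbol over $) and the input. At each step: if the stack top is a terminal, match it against the current input token; if it is a non-terminal N, replace it with the RHS of M[N, lookahead] (the unique production whose predict set contains the lookahead).

Stack is shown with the top on the left.

Stack    Input      Action
--------------------------
P $      ( num ) $  output P → ( P )
( P ) $  ( num ) $  match '('
P ) $    num ) $    output P → num
num ) $  num ) $    match 'num'
) $      ) $        match ')'
$        $          accept

The string is accepted.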